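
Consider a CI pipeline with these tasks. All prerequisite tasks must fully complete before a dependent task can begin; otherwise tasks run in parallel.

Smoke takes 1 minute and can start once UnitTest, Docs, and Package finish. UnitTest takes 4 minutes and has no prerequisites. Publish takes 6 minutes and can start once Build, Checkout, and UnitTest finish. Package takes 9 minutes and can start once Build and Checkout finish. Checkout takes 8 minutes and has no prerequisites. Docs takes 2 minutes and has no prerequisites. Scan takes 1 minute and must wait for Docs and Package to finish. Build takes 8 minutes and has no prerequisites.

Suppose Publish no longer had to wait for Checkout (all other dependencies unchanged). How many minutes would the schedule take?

Before: longest chain Checkout→Package→Scan = 8+9+1 = 18, finish 18.
Dropping Checkout→Publish doesn't change Publish's earliest start (8); another predecessor still binds.
After: Checkout→Package→Scan = 8+9+1 = 18 → 18 minutes.

18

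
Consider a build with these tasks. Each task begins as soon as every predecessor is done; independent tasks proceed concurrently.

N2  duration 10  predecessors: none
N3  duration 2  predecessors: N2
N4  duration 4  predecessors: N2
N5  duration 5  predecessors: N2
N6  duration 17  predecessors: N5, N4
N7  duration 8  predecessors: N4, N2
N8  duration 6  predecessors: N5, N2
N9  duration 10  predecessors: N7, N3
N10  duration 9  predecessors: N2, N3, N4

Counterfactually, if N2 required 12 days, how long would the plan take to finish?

Critical path before the change: N2→N4→N7→N9 = 10+4+8+10 = 32 giving 32 days.
N2 lies on that path, so at 12 days the path becomes 34 days.
No other chain overtakes it, so the finish is 34 days.

34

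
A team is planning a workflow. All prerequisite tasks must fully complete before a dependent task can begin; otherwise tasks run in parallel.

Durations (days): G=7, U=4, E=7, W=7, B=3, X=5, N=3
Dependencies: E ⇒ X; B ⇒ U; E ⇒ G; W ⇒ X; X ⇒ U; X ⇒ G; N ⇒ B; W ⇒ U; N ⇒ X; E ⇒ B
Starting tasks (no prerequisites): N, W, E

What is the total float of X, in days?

The longest chain is W→X→G = 7+5+7 = 19; overall finish 19 days.
The longest chain containing X totals 19 days.
So X can slip 12 − 12 = 0 days.

0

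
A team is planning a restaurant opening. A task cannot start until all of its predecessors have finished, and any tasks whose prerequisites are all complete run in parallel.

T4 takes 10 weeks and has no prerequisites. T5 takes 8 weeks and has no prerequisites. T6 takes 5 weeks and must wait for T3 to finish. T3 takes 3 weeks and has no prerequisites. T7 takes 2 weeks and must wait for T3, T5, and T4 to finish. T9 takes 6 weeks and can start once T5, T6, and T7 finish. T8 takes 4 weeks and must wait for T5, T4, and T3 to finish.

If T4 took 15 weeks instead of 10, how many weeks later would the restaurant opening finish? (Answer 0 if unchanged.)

5

Actual critical path: T4→T7→T9 = 10+2+6 = 18 ⇒ 18 weeks.
T4 is on the critical path; changing it to 15 makes that path 23 weeks.
The critical path is still T4→T7→T9; finish is now 23 weeks.
Change in finish: 23 − 18 = +5 weeks.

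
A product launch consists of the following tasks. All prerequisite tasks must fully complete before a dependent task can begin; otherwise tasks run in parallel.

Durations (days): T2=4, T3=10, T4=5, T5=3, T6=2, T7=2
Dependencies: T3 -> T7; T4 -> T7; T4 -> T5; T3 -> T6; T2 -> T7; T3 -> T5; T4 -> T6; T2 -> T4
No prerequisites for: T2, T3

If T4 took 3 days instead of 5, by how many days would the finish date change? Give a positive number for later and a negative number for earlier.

Actual critical path: T3→T5 = 10+3 = 13 ⇒ 13 days.
T4 has 1 day of float (longest path through it is 12).
That remains the longest chain; total 13 days.
Change in finish: 13 − 13 = +0 days.

0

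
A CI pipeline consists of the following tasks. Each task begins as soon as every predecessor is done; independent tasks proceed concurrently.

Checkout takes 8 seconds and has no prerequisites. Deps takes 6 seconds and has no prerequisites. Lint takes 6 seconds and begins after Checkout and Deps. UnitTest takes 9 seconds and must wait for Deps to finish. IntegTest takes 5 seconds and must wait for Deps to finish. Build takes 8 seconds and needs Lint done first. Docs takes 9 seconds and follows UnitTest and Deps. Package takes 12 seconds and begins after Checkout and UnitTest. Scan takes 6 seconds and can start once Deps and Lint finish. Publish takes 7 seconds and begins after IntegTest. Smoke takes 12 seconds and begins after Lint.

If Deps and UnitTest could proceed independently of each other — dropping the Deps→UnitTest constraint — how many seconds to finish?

26

With the dependency in place, Deps→UnitTest→Package = 6+9+12 = 27 sets the finish at 27 seconds.
Without Deps→UnitTest, UnitTest's earliest start moves from 6 to 0.
New critical path: Checkout→Lint→Smoke = 8+6+12 = 26 ⇒ 26 seconds.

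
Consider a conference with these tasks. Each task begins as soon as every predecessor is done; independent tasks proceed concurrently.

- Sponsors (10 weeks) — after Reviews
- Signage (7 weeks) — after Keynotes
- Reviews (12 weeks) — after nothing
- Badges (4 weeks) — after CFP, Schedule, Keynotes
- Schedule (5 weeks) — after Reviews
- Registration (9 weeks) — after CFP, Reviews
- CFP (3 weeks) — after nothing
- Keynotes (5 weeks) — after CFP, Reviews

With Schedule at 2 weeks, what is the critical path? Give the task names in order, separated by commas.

Baseline: Reviews→Keynotes→Signage = 12+5+7 = 24 → 24 weeks.
Schedule is off the critical path — its longest chain is 21 weeks, giving 3 of slack.
That remains the longest chain; total 24 weeks.

Reviews, Keynotes, Signage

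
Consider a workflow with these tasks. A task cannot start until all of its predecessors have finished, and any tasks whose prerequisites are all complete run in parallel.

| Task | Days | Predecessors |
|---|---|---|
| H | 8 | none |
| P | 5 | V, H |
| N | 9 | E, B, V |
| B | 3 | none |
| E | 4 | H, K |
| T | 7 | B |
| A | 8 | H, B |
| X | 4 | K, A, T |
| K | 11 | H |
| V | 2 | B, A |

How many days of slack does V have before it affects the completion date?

The longest chain is H→K→E→N = 8+11+4+9 = 32; overall finish 32 days.
The longest chain containing V totals 27 days.
Float = 32 − 27 = 5.

5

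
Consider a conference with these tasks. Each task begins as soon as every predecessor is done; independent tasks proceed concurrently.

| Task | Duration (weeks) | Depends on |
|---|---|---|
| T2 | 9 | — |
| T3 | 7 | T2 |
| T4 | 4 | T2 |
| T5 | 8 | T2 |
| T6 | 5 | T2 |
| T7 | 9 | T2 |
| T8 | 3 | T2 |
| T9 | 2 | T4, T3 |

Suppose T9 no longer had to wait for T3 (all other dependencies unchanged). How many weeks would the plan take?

18

Original critical path: T2→T3→T9 = 9+7+2 = 18 ⇒ 18 weeks.
Without T3→T9, T9's earliest start moves from 16 to 13.
New critical path: T2→T7 = 9+9 = 18 ⇒ 18 weeks.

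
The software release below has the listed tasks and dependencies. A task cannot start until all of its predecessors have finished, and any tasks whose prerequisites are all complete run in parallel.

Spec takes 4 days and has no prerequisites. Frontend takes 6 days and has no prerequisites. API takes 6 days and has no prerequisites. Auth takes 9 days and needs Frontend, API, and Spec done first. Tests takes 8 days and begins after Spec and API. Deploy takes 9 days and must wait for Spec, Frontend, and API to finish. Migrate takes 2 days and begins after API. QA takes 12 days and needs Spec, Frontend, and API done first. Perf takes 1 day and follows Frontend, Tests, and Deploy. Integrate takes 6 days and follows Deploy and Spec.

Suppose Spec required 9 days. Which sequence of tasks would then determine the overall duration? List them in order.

Critical path before the change: Frontend→Deploy→Integrate = 6+9+6 = 21 giving 21 days.
The longest path through Spec is only 19 days, so Spec has float 2.
Now Spec→Deploy→Integrate = 9+9+6 = 24 is longest, so the finish becomes 24 days.

Spec, Deploy, Integrate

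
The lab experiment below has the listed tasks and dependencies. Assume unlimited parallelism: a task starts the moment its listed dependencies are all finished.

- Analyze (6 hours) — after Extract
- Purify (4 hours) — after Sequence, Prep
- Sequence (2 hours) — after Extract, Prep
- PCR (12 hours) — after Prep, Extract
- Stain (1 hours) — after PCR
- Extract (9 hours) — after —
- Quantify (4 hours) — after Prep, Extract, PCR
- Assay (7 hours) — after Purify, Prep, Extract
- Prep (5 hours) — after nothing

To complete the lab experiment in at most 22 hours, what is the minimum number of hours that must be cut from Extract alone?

3

Current finish: 25 hours; target: 22.
Extract is on every critical path, so each hour cut from Extract cuts the finish by one (this holds down to a finish of 21).
Need 25 − 22 = 3 hours off Extract → Extract becomes 6 hours, finish becomes 22.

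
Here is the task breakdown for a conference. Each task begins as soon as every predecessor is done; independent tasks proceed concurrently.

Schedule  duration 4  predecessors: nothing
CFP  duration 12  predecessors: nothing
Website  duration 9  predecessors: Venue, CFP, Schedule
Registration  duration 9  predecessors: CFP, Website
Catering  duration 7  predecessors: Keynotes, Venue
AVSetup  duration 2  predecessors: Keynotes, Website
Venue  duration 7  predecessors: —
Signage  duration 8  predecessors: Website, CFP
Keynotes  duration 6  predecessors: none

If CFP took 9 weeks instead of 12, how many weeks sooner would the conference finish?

The binding path is CFP→Website→Registration = 12+9+9 = 30; finish at 30 weeks.
CFP lies on that path, so at 9 weeks the path becomes 27 weeks.
That remains the longest chain; total 27 weeks.
Change in finish: 27 − 30 = -3 weeks.

3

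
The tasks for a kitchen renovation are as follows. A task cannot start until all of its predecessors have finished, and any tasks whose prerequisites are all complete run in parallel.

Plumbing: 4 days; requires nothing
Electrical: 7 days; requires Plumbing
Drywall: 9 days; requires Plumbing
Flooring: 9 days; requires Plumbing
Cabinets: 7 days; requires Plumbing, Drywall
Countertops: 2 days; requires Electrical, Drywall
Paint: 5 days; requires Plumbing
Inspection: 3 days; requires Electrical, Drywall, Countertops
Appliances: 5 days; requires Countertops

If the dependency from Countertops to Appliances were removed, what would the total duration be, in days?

20

Before: longest chain Plumbing→Drywall→Cabinets = 4+9+7 = 20, finish 20.
Without Countertops→Appliances, Appliances's earliest start moves from 15 to 0.
The longest chain is now Plumbing→Drywall→Cabinets = 4+9+7 = 20, so the kitchen renovation takes 20 days.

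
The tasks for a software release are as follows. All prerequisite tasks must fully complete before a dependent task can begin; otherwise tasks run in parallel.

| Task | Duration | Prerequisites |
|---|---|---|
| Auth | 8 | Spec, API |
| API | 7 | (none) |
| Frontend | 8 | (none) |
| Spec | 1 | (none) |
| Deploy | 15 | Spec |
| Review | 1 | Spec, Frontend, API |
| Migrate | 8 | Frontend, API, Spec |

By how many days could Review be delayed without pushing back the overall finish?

7

Critical path: Spec→Deploy = 1+15 = 16, so the finish is 16 days.
Longest path through Review: 9 days (earliest finish 9, latest finish 16).
So Review can slip 16 − 9 = 7 days.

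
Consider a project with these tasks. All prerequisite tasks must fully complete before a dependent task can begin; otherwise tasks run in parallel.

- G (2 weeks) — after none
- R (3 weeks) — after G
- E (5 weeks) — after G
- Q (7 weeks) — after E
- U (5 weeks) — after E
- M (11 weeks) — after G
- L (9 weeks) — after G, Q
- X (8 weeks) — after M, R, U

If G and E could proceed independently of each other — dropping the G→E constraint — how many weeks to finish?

21

Original critical path: G→E→Q→L = 2+5+7+9 = 23 ⇒ 23 weeks.
Without G→E, E's earliest start moves from 2 to 0.
New critical path: G→M→X = 2+11+8 = 21 ⇒ 21 weeks.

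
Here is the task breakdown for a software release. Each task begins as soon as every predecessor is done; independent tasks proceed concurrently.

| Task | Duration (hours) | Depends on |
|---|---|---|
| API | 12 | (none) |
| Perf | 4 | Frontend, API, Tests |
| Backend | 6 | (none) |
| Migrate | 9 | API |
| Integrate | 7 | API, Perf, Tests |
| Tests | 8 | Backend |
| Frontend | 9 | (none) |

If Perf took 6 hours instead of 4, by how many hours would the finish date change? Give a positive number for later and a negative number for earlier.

2

The binding path is Backend→Tests→Perf→Integrate = 6+8+4+7 = 25; finish at 25 hours.
Perf is on the critical path; changing it to 6 makes that path 27 hours.
The critical path is still Backend→Tests→Perf→Integrate; finish is now 27 hours.
Change in finish: 27 − 25 = +2 hours.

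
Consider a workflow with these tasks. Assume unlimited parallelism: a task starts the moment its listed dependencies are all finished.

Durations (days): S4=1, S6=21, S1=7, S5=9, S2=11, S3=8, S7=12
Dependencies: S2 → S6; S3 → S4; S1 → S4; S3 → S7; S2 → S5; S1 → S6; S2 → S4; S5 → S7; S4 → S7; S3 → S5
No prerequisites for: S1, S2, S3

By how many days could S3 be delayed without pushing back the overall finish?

S2→S5→S7 = 11+9+12 = 32 sets the makespan at 32 days.
The longest chain containing S3 totals 29 days.
Float = 32 − 29 = 3.

3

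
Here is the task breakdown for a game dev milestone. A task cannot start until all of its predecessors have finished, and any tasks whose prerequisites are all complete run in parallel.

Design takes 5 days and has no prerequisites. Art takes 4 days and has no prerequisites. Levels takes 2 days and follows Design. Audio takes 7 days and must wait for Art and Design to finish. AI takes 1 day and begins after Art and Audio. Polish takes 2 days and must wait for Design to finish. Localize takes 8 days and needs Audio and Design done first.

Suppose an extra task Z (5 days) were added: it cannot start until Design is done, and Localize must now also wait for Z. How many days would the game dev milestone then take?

20

Originally the game dev milestone takes 20 days.
With Z inserted, Localize now waits for max(Audio, Design, Z).
New critical path: Design→Audio→Localize = 5+7+8 = 20 ⇒ 20 days.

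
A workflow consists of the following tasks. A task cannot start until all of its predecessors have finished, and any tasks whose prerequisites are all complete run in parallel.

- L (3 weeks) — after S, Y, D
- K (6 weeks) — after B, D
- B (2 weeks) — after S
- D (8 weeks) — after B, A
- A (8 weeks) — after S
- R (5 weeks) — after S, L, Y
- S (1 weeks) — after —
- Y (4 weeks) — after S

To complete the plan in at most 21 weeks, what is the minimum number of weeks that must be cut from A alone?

Current finish: 25 weeks; target: 21.
A is on every critical path, so each week cut from A cuts the finish by one (this holds down to a finish of 19).
Need 25 − 21 = 4 weeks off A → A becomes 4 weeks, finish becomes 21.

4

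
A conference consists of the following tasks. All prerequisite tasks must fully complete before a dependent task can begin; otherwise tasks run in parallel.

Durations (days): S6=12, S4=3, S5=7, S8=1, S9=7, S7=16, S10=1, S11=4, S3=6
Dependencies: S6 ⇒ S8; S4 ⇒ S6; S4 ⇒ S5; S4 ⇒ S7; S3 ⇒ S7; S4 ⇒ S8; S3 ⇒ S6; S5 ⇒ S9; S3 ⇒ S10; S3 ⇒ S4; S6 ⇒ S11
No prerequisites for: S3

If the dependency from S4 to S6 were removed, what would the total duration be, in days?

25

Before: longest chain S3→S4→S6→S11 = 6+3+12+4 = 25, finish 25.
Without S4→S6, S6's earliest start moves from 9 to 6.
The longest chain is now S3→S4→S7 = 6+3+16 = 25, so the plan takes 25 days.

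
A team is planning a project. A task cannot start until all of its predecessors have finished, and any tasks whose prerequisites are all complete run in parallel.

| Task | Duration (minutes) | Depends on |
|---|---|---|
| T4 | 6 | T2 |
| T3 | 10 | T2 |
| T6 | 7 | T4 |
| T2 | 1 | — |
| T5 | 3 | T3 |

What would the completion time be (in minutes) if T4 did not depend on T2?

14

Before: longest chain T2→T3→T5 = 1+10+3 = 14, finish 14.
Without T2→T4, T4's earliest start moves from 1 to 0.
New critical path: T2→T3→T5 = 1+10+3 = 14 ⇒ 14 minutes.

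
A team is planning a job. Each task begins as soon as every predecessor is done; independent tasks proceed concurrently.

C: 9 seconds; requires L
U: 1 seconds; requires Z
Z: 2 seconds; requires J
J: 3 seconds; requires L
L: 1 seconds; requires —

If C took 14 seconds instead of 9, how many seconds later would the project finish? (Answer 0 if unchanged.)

Critical path before the change: L→C = 1+9 = 10 giving 10 seconds.
C is on the critical path; changing it to 14 makes that path 15 seconds.
No other chain overtakes it, so the finish is 15 seconds.
Change in finish: 15 − 10 = +5 seconds.

5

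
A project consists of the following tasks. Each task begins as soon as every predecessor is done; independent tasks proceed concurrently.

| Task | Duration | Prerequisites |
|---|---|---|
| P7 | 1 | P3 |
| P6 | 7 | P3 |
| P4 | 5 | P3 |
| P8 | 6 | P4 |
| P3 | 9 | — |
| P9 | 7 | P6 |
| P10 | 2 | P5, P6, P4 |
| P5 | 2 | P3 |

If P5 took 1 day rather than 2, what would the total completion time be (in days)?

23

Critical path before the change: P3→P6→P9 = 9+7+7 = 23 giving 23 days.
P5 is off the critical path — its longest chain is 13 days, giving 10 of slack.
That remains the longest chain; total 23 days.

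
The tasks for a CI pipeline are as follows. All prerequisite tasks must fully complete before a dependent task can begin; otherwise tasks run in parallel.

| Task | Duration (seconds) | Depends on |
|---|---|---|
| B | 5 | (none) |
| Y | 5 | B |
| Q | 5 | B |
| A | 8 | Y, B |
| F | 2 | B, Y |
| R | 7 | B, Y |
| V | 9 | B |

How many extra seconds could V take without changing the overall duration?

B→Y→A = 5+5+8 = 18 sets the makespan at 18 seconds.
The longest chain containing V totals 14 seconds.
So V can slip 18 − 14 = 4 seconds.

4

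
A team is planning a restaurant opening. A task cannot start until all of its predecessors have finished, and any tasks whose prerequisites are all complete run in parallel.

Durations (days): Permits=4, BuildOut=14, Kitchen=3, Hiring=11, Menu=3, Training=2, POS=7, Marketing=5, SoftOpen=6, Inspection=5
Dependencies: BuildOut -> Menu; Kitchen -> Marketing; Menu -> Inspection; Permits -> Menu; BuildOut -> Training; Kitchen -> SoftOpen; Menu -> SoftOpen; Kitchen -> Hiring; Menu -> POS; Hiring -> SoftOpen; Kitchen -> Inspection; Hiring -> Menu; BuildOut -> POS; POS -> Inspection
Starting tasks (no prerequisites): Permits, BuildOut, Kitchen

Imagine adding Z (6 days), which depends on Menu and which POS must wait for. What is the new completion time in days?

35

Originally the restaurant opening takes 29 days.
With Z inserted, POS now waits for max(Menu, BuildOut, Z).
New critical path: BuildOut→Menu→Z→POS→Inspection = 14+3+6+7+5 = 35 ⇒ 35 days.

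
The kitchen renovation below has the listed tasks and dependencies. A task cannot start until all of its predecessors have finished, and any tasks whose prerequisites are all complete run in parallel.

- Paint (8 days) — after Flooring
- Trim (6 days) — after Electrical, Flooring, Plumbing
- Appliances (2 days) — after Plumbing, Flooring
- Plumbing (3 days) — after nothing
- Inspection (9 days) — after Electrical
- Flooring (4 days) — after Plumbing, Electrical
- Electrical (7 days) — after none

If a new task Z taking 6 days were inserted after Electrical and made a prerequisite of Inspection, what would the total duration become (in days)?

Originally the kitchen renovation takes 19 days.
With Z inserted, Inspection now waits for max(Electrical, Z).
New critical path: Electrical→Z→Inspection = 7+6+9 = 22 ⇒ 22 days.

22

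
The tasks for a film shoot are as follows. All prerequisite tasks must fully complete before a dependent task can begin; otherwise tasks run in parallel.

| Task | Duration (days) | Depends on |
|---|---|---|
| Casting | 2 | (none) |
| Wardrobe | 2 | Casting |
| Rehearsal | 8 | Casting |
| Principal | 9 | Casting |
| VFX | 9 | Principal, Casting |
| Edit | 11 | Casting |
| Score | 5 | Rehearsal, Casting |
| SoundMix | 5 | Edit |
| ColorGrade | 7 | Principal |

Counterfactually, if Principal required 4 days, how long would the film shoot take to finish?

The binding path is Casting→Principal→VFX = 2+9+9 = 20; finish at 20 days.
Since Principal is critical, the -5 change carries straight to that chain (now 15 days).
New critical path: Casting→Edit→SoundMix = 2+11+5 = 18 ⇒ 18 days.

18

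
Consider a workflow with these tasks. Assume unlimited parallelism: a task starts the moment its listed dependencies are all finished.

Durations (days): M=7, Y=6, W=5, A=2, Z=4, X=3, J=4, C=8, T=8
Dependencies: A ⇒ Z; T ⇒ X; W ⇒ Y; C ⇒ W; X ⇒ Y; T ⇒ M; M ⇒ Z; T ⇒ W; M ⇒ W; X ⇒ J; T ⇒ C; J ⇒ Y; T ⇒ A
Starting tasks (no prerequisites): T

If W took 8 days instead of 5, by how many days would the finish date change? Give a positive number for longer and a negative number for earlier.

Critical path before the change: T→C→W→Y = 8+8+5+6 = 27 giving 27 days.
Since W is critical, the +3 change carries straight to that chain (now 30 days).
No other chain overtakes it, so the finish is 30 days.
Change in finish: 30 − 27 = +3 days.

3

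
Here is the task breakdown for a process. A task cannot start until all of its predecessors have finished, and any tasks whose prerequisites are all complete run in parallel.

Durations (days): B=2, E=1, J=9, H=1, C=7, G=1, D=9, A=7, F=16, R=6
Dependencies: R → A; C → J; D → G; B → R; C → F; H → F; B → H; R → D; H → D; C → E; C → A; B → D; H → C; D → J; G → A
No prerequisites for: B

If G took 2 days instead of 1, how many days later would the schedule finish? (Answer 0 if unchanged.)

0

Actual critical path: B→H→C→F = 2+1+7+16 = 26 ⇒ 26 days.
The longest path through G is only 25 days, so G has float 1.
The critical path is still B→H→C→F; finish is now 26 days.
Change in finish: 26 − 26 = +0 days.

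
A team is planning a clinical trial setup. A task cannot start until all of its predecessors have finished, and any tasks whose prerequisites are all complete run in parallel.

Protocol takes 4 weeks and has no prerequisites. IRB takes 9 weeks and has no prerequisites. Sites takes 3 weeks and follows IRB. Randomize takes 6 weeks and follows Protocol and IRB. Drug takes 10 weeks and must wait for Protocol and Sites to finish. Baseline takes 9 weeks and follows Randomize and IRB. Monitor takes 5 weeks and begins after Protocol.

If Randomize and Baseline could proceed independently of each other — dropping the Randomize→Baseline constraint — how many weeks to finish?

Original critical path: IRB→Randomize→Baseline = 9+6+9 = 24 ⇒ 24 weeks.
Without Randomize→Baseline, Baseline's earliest start moves from 15 to 9.
New critical path: IRB→Sites→Drug = 9+3+10 = 22 ⇒ 22 weeks.

22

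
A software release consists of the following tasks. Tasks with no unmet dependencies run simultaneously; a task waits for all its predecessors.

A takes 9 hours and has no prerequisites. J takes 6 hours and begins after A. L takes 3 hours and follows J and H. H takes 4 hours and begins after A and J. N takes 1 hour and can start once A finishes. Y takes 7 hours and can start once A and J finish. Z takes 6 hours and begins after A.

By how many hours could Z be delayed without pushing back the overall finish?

7

A→J→Y = 9+6+7 = 22 sets the makespan at 22 hours.
Z finishes as early as 15 and must finish by 22.
Slack of Z = 16 − 9 = 7 hours.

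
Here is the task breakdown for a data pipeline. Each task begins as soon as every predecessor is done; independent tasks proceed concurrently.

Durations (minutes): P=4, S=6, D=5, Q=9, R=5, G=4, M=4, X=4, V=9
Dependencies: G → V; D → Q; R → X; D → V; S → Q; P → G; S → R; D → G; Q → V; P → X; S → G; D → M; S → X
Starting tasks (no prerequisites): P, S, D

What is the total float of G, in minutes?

5

Critical path: S→Q→V = 6+9+9 = 24, so the finish is 24 minutes.
G finishes as early as 10 and must finish by 15.
Slack of G = 11 − 6 = 5 minutes.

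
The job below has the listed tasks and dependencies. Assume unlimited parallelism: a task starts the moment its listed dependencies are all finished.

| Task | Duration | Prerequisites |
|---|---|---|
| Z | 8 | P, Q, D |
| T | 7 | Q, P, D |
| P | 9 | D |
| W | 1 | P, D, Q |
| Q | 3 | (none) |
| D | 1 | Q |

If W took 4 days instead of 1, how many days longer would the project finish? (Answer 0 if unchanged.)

0

Actual critical path: Q→D→P→Z = 3+1+9+8 = 21 ⇒ 21 days.
The longest path through W is only 14 days, so W has float 7.
No other chain overtakes it, so the finish is 21 days.
Change in finish: 21 − 21 = +0 days.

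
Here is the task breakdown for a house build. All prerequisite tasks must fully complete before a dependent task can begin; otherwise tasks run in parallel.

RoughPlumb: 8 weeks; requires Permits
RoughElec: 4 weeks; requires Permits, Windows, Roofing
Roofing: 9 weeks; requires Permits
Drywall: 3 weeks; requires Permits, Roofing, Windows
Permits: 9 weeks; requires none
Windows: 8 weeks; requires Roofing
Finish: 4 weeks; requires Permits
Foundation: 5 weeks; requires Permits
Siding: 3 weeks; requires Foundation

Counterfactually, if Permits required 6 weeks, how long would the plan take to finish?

Actual critical path: Permits→Roofing→Windows→RoughElec = 9+9+8+4 = 30 ⇒ 30 weeks.
Permits lies on that path, so at 6 weeks the path becomes 27 weeks.
No other chain overtakes it, so the finish is 27 weeks.

27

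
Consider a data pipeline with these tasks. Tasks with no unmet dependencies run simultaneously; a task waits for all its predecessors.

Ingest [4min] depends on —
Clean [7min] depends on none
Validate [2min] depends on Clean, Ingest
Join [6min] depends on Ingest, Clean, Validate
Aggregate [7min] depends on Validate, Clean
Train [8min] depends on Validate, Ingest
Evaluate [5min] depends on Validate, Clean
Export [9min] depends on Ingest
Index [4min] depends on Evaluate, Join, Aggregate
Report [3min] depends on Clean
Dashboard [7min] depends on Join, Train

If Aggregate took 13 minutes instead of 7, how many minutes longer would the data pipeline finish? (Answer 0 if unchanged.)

2

Actual critical path: Clean→Validate→Train→Dashboard = 7+2+8+7 = 24 ⇒ 24 minutes.
The longest path through Aggregate is only 20 minutes, so Aggregate has float 4.
New critical path: Clean→Validate→Aggregate→Index = 7+2+13+4 = 26 ⇒ 26 minutes.
Change in finish: 26 − 24 = +2 minutes.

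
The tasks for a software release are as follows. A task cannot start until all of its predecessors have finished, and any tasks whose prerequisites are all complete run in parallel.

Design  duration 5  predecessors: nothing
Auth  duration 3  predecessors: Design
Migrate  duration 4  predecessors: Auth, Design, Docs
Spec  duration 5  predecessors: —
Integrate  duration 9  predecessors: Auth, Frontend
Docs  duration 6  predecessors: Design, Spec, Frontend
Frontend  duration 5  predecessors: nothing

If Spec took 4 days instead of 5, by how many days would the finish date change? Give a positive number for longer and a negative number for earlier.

0

The binding path is Design→Auth→Integrate = 5+3+9 = 17; finish at 17 days.
Spec is off the critical path — its longest chain is 15 days, giving 2 of slack.
That remains the longest chain; total 17 days.
Change in finish: 17 − 17 = +0 days.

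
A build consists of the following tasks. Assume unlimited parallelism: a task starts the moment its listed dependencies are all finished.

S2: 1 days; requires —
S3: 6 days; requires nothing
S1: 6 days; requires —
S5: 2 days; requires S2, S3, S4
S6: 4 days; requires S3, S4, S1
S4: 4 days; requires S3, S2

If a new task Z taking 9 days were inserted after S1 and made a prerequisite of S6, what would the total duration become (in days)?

Originally the schedule takes 14 days.
With Z inserted, S6 now waits for max(S3, S4, S1, Z).
New critical path: S1→Z→S6 = 6+9+4 = 19 ⇒ 19 days.

19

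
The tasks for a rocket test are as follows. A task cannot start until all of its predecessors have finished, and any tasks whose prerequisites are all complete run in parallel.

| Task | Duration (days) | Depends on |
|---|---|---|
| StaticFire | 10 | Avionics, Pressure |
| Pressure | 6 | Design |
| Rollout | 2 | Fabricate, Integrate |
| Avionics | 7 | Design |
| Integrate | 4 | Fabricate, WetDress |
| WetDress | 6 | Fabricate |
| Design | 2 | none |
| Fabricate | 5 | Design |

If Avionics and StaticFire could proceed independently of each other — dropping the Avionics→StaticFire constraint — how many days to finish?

19

Original critical path: Design→Fabricate→WetDress→Integrate→Rollout = 2+5+6+4+2 = 19 ⇒ 19 days.
Without Avionics→StaticFire, StaticFire's earliest start moves from 9 to 8.
New critical path: Design→Fabricate→WetDress→Integrate→Rollout = 2+5+6+4+2 = 19 ⇒ 19 days.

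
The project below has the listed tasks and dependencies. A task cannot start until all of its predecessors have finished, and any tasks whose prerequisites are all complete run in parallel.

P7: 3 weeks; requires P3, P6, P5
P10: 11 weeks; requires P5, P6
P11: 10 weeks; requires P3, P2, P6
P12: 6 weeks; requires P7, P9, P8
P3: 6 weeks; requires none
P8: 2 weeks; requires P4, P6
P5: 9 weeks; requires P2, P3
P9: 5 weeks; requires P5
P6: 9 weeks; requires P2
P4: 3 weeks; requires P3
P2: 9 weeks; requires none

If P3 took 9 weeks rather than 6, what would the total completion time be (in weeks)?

Baseline: P2→P5→P9→P12 = 9+9+5+6 = 29 → 29 weeks.
The longest path through P3 is only 26 weeks, so P3 has float 3.
That remains the longest chain; total 29 weeks.

29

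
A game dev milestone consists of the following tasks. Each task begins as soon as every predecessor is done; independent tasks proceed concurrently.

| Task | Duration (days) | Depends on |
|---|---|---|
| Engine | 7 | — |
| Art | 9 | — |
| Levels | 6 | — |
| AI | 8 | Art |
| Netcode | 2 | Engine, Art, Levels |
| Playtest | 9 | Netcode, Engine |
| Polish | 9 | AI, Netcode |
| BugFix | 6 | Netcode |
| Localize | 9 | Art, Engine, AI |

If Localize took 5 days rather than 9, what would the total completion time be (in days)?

26

As given, the longest chain is Art→AI→Localize = 9+8+9 = 26, so the finish is 26 days.
Since Localize is critical, the -4 change carries straight to that chain (now 22 days).
New critical path: Art→AI→Polish = 9+8+9 = 26 ⇒ 26 days.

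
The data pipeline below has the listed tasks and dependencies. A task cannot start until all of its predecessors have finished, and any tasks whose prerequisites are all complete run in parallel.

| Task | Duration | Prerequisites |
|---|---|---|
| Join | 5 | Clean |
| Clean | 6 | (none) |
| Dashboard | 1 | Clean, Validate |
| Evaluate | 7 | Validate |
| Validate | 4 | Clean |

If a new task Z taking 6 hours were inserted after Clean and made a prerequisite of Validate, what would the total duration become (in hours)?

Originally the plan takes 17 hours.
With Z inserted, Validate now waits for max(Clean, Z).
New critical path: Clean→Z→Validate→Evaluate = 6+6+4+7 = 23 ⇒ 23 hours.

23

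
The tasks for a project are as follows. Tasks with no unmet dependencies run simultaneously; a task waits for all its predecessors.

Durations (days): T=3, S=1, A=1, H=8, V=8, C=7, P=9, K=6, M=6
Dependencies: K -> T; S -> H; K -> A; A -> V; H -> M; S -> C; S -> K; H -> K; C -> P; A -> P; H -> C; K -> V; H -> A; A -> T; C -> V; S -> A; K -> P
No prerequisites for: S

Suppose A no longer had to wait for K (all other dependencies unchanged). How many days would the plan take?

25

Original critical path: S→H→K→A→P = 1+8+6+1+9 = 25 ⇒ 25 days.
Without K→A, A's earliest start moves from 15 to 9.
New critical path: S→H→C→P = 1+8+7+9 = 25 ⇒ 25 days.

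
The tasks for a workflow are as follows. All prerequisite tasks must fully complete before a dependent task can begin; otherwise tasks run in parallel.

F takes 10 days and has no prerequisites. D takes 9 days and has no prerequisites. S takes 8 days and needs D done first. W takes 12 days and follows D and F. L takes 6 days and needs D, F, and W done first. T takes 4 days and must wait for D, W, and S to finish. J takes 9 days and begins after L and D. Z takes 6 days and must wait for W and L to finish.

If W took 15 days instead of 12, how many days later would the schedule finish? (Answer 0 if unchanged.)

As given, the longest chain is F→W→L→J = 10+12+6+9 = 37, so the finish is 37 days.
Since W is critical, the +3 change carries straight to that chain (now 40 days).
No other chain overtakes it, so the finish is 40 days.
Change in finish: 40 − 37 = +3 days.

3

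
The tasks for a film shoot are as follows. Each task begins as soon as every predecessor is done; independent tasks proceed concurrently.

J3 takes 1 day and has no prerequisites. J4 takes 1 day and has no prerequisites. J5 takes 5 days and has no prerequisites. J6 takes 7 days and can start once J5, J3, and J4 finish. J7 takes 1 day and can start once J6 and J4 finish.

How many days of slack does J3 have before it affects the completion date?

4

Critical path: J5→J6→J7 = 5+7+1 = 13, so the finish is 13 days.
J3 finishes as early as 1 and must finish by 5.
So J3 can slip 5 − 1 = 4 days.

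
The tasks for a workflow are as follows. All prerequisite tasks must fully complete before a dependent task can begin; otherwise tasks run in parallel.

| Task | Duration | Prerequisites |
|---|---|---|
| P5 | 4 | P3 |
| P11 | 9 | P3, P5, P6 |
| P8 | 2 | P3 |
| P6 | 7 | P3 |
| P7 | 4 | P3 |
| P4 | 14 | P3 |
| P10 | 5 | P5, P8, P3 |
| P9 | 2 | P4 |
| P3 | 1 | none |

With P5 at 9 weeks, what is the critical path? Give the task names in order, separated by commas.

P3, P5, P11

Actual critical path: P3→P4→P9 = 1+14+2 = 17 ⇒ 17 weeks.
P5 is off the critical path — its longest chain is 14 weeks, giving 3 of slack.
New critical path: P3→P5→P11 = 1+9+9 = 19 ⇒ 19 weeks.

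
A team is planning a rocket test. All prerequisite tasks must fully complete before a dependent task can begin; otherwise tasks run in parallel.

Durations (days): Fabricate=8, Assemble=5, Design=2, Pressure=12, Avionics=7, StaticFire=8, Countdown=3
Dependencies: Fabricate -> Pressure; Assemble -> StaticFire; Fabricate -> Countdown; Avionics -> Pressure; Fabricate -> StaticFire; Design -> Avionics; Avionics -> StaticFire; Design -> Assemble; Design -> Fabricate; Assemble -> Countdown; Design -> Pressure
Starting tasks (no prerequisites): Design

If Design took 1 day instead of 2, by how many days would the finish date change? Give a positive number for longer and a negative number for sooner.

As given, the longest chain is Design→Fabricate→Pressure = 2+8+12 = 22, so the finish is 22 days.
Since Design is critical, the -1 change carries straight to that chain (now 21 days).
No other chain overtakes it, so the finish is 21 days.
Change in finish: 21 − 22 = -1 days.

-1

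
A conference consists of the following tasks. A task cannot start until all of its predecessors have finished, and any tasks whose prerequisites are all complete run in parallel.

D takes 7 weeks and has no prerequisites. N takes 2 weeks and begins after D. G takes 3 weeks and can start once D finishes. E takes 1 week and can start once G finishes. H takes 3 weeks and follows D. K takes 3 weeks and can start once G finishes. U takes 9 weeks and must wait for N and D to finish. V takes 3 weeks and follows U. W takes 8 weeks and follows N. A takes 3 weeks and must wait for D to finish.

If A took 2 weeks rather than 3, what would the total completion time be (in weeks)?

Actual critical path: D→N→U→V = 7+2+9+3 = 21 ⇒ 21 weeks.
A is off the critical path — its longest chain is 10 weeks, giving 11 of slack.
The critical path is still D→N→U→V; finish is now 21 weeks.

21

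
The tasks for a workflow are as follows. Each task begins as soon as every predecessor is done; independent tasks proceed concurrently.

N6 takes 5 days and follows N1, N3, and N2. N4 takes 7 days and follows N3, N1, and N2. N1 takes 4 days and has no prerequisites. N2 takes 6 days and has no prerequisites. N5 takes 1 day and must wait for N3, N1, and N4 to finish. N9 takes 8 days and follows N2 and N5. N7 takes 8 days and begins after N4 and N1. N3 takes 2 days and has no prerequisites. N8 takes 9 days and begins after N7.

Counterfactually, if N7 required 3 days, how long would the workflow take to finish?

25

Critical path before the change: N2→N4→N7→N8 = 6+7+8+9 = 30 giving 30 days.
Since N7 is critical, the -5 change carries straight to that chain (now 25 days).
No other chain overtakes it, so the finish is 25 days.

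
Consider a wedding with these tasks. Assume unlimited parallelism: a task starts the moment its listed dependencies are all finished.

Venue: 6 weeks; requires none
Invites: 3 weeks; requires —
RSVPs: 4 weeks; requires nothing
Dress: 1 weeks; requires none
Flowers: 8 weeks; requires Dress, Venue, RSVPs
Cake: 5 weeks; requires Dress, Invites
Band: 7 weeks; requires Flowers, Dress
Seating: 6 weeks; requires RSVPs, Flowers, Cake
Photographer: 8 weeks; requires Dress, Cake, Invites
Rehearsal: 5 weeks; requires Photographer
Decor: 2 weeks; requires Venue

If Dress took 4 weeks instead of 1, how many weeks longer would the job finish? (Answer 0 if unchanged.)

Actual critical path: Venue→Flowers→Band = 6+8+7 = 21 ⇒ 21 weeks.
Dress is off the critical path — its longest chain is 19 weeks, giving 2 of slack.
New critical path: Dress→Cake→Photographer→Rehearsal = 4+5+8+5 = 22 ⇒ 22 weeks.
Change in finish: 22 − 21 = +1 weeks.

1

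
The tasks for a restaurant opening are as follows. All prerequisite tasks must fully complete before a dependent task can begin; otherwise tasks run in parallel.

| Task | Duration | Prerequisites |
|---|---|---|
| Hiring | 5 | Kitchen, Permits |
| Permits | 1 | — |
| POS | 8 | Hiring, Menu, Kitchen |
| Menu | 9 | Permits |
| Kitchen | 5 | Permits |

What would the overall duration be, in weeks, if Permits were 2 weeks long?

20

Baseline: Permits→Kitchen→Hiring→POS = 1+5+5+8 = 19 → 19 weeks.
Since Permits is critical, the +1 change carries straight to that chain (now 20 weeks).
The critical path is still Permits→Kitchen→Hiring→POS; finish is now 20 weeks.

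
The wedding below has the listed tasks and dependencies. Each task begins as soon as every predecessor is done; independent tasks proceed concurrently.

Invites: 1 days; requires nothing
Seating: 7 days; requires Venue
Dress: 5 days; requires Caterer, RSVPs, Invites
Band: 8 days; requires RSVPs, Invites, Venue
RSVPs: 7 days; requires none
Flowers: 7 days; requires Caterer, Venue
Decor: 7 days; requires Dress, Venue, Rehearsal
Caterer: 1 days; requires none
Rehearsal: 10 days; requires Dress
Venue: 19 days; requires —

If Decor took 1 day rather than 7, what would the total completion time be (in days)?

Actual critical path: RSVPs→Dress→Rehearsal→Decor = 7+5+10+7 = 29 ⇒ 29 days.
Decor lies on that path, so at 1 day the path becomes 23 days.
Now Venue→Band = 19+8 = 27 is longest, so the finish becomes 27 days.

27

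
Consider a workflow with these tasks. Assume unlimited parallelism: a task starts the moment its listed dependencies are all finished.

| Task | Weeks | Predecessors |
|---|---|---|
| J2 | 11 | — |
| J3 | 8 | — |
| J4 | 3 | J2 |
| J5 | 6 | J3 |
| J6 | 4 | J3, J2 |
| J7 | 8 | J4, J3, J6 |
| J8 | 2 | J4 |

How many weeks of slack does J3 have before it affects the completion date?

3

The longest chain is J2→J6→J7 = 11+4+8 = 23; overall finish 23 weeks.
The longest chain containing J3 totals 20 weeks.
Slack of J3 = 3 − 0 = 3 weeks.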